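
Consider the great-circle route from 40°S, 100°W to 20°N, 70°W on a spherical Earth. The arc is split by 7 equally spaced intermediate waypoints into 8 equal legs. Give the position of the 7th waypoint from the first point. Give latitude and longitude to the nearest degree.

≈ 12°N, 74°W

Convert each endpoint to a unit vector on the sphere (x = cos φ cos λ, y = cos φ sin λ, z = sin φ).
The central angle between the endpoints is δ = arccos(p₁·p₂) ≈ 1.155 rad (66.2°).
Interpolate at f = 7/8 with slerp weights a = sin((1−f)δ)/sin δ ≈ 0.157, b = sin(fδ)/sin δ ≈ 0.926.
p = a·p₁ + b·p₂ ≈ (0.277, -0.936, 0.216); φ = arcsin(p_z) ≈ 12.45°, λ = atan2(p_y, p_x) ≈ -73.54°.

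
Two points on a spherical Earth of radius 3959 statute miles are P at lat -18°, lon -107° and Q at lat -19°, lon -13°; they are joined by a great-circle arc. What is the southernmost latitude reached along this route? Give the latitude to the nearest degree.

≈ -26°

The great circle lies in the plane with unit normal n̂ = (p₁ × p₂)/|p₁ × p₂|.
Here n̂_z ≈ +0.898; the vertex latitude is φ_max = arccos|n̂_z| ≈ 26.1°.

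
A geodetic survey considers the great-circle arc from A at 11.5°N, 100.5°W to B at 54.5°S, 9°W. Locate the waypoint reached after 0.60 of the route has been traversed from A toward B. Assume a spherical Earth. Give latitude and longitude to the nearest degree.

≈ 36°S, 61°W

Write both endpoints as unit vectors p₁, p₂ with components (cos φ cos λ, cos φ sin λ, sin φ).
The central angle between the endpoints is δ = arccos(p₁·p₂) ≈ 1.749 rad (100.2°).
Interpolate at f = 0.60 with slerp weights a = sin((1−f)δ)/sin δ ≈ 0.654, b = sin(fδ)/sin δ ≈ 0.881.
p = a·p₁ + b·p₂ ≈ (0.388, -0.710, -0.587); φ = arcsin(p_z) ≈ -35.93°, λ = atan2(p_y, p_x) ≈ -61.33°.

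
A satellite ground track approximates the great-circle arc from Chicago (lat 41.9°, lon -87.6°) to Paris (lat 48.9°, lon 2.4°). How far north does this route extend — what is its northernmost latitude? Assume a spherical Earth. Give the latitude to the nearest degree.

≈ 56°

The great circle lies in the plane with unit normal n̂ = (p₁ × p₂)/|p₁ × p₂|.
Here n̂_z ≈ +0.566; the vertex latitude is φ_max = arccos|n̂_z| ≈ 55.5°.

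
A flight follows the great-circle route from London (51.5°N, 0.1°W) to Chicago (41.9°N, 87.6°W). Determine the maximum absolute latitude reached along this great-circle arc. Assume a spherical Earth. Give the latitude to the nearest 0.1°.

≈ 56.6°N

The great circle lies in the plane with unit normal n̂ = (p₁ × p₂)/|p₁ × p₂|.
Here n̂_z ≈ -0.551; the vertex latitude is φ_max = arccos|n̂_z| ≈ 56.6°.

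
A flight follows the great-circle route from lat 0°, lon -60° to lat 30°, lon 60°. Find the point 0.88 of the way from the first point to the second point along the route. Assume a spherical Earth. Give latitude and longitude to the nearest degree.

Write both endpoints as unit vectors p₁, p₂ with components (cos φ cos λ, cos φ sin λ, sin φ).
The central angle between the endpoints is δ = arccos(p₁·p₂) ≈ 2.019 rad (115.7°).
Interpolate at f = 0.88 with slerp weights a = sin((1−f)δ)/sin δ ≈ 0.266, b = sin(fδ)/sin δ ≈ 1.086.
p = a·p₁ + b·p₂ ≈ (0.603, 0.584, 0.543); φ = arcsin(p_z) ≈ 32.89°, λ = atan2(p_y, p_x) ≈ 44.07°.

≈ lat 33°, lon 44°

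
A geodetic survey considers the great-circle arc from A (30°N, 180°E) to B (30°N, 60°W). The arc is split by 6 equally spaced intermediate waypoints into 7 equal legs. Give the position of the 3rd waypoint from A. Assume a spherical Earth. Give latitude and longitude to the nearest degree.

From cos δ = sin φ₁ sin φ₂ + cos φ₁ cos φ₂ cos Δλ, the central angle is δ ≈ 1.696 rad (97.2°).
Interpolate at f = 3/7 with slerp weights a = sin((1−f)δ)/sin δ ≈ 0.831, b = sin(fδ)/sin δ ≈ 0.670.
p = a·p₁ + b·p₂ ≈ (-0.430, -0.502, 0.750); φ = arcsin(p_z) ≈ 48.62°, λ = atan2(p_y, p_x) ≈ -130.54°.

≈ (49°N, 131°W)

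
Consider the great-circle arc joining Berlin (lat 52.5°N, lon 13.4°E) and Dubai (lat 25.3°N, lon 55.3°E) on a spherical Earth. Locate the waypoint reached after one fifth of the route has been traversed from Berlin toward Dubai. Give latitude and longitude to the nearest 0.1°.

≈ lat 48.5°N, lon 24.8°E

Convert each endpoint to a unit vector on the sphere (x = cos φ cos λ, y = cos φ sin λ, z = sin φ).
The central angle between the endpoints is δ = arccos(p₁·p₂) ≈ 0.725 rad (41.5°).
Interpolate at f = 1/5 with slerp weights a = sin((1−f)δ)/sin δ ≈ 0.826, b = sin(fδ)/sin δ ≈ 0.218.
p = a·p₁ + b·p₂ ≈ (0.602, 0.279, 0.749); φ = arcsin(p_z) ≈ 48.48°, λ = atan2(p_y, p_x) ≈ 24.85°.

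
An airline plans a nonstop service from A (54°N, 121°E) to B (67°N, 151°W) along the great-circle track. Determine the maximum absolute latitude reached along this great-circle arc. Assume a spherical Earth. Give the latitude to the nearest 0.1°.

The great circle lies in the plane with unit normal n̂ = (p₁ × p₂)/|p₁ × p₂|.
Here n̂_z ≈ +0.349; the vertex latitude is φ_max = arccos|n̂_z| ≈ 69.6°.
Check via Clairaut: cos φ_max = |cos φ₁| · sin C = cos(54.0°)·sin(36.4°) ≈ 0.349, again giving ≈ 69.6°.

≈ 69.6°N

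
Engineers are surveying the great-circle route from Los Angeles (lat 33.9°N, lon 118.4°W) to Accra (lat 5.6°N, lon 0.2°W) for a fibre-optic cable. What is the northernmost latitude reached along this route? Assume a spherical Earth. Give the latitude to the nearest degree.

≈ 39°N

The great circle lies in the plane with unit normal n̂ = (p₁ × p₂)/|p₁ × p₂|.
Here n̂_z ≈ +0.773; the vertex latitude is φ_max = arccos|n̂_z| ≈ 39.4°.
Check via Clairaut: cos φ_max = |cos φ₁| · sin C = cos(33.9°)·sin(68.6°) ≈ 0.773, again giving ≈ 39.4°.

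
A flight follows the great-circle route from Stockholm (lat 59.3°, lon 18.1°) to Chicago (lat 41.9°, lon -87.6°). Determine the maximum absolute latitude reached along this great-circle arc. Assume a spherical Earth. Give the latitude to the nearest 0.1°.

≈ 65.5°

The great circle lies in the plane with unit normal n̂ = (p₁ × p₂)/|p₁ × p₂|.
Here n̂_z ≈ -0.415; the vertex latitude is φ_max = arccos|n̂_z| ≈ 65.5°.
Check via Clairaut: cos φ_max = |cos φ₁| · sin C = cos(59.3°)·sin(54.3°) ≈ 0.415, again giving ≈ 65.5°.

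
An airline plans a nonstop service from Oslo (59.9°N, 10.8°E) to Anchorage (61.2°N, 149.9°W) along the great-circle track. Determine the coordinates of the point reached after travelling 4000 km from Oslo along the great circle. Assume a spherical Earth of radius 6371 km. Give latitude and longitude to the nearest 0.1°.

≈ 81.7°N, 119.4°W

Convert each endpoint to a unit vector on the sphere (x = cos φ cos λ, y = cos φ sin λ, z = sin φ).
The central angle between the endpoints is δ = arccos(p₁·p₂) ≈ 1.012 rad (58.0°). The total great-circle distance is δ·R ≈ 1.012 × 6371 ≈ 6448 km, so the target fraction is f = 4000/6448 ≈ 0.620.
Interpolate at f ≈ 0.620 with slerp weights a = sin((1−f)δ)/sin δ ≈ 0.442, b = sin(fδ)/sin δ ≈ 0.693.
p = a·p₁ + b·p₂ ≈ (-0.071, -0.126, 0.990); φ = arcsin(p_z) ≈ 81.69°, λ = atan2(p_y, p_x) ≈ -119.42°.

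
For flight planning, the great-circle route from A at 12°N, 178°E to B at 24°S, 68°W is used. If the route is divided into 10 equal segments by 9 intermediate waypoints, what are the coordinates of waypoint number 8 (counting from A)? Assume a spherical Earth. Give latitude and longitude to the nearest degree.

Convert each endpoint to a unit vector on the sphere (x = cos φ cos λ, y = cos φ sin λ, z = sin φ).
The central angle between the endpoints is δ = arccos(p₁·p₂) ≈ 2.035 rad (116.6°).
Interpolate at f = 8/10 with slerp weights a = sin((1−f)δ)/sin δ ≈ 0.443, b = sin(fδ)/sin δ ≈ 1.117.
p = a·p₁ + b·p₂ ≈ (-0.051, -0.931, -0.362); φ = arcsin(p_z) ≈ -21.23°, λ = atan2(p_y, p_x) ≈ -93.12°.

≈ 21°S, 93°W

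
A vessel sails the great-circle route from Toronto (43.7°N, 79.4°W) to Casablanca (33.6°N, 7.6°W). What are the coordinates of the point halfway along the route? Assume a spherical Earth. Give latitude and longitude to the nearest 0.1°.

≈ 44.6°N, 40.6°W

Write both endpoints as unit vectors p₁, p₂ with components (cos φ cos λ, cos φ sin λ, sin φ).
The central angle between the endpoints is δ = arccos(p₁·p₂) ≈ 0.964 rad (55.2°).
Interpolate at f = 1/2 with slerp weights a = sin((1−f)δ)/sin δ ≈ 0.564, b = sin(fδ)/sin δ ≈ 0.564.
p = a·p₁ + b·p₂ ≈ (0.541, -0.463, 0.702); φ = arcsin(p_z) ≈ 44.60°, λ = atan2(p_y, p_x) ≈ -40.57°.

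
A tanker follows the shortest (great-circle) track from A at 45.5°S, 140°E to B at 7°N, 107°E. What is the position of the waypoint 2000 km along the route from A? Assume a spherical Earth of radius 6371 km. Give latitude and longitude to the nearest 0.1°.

Write both endpoints as unit vectors p₁, p₂ with components (cos φ cos λ, cos φ sin λ, sin φ).
The central angle between the endpoints is δ = arccos(p₁·p₂) ≈ 1.051 rad (60.2°). The total great-circle distance is δ·R ≈ 1.051 × 6371 ≈ 6697 km, so the target fraction is f = 2000/6697 ≈ 0.299.
Interpolate at f ≈ 0.299 with slerp weights a = sin((1−f)δ)/sin δ ≈ 0.774, b = sin(fδ)/sin δ ≈ 0.356.
p = a·p₁ + b·p₂ ≈ (-0.519, 0.687, -0.509); φ = arcsin(p_z) ≈ -30.60°, λ = atan2(p_y, p_x) ≈ 127.09°.

≈ 30.6°S, 127.1°E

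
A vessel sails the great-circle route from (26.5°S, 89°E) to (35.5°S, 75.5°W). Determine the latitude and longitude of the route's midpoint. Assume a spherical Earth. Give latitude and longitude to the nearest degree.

Write both endpoints as unit vectors p₁, p₂ with components (cos φ cos λ, cos φ sin λ, sin φ).
The central angle between the endpoints is δ = arccos(p₁·p₂) ≈ 2.030 rad (116.3°).
Interpolate at f = 1/2 with slerp weights a = sin((1−f)δ)/sin δ ≈ 0.947, b = sin(fδ)/sin δ ≈ 0.947.
p = a·p₁ + b·p₂ ≈ (0.208, 0.101, -0.973); φ = arcsin(p_z) ≈ -76.63°, λ = atan2(p_y, p_x) ≈ 25.91°.

≈ (77°S, 26°E)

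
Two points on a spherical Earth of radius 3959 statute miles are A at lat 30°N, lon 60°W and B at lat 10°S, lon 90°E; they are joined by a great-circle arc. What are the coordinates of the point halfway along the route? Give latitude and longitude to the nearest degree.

≈ lat 34°N, lon 28°E

Write both endpoints as unit vectors p₁, p₂ with components (cos φ cos λ, cos φ sin λ, sin φ).
The central angle between the endpoints is δ = arccos(p₁·p₂) ≈ 2.542 rad (145.6°).
Interpolate at f = 1/2 with slerp weights a = sin((1−f)δ)/sin δ ≈ 1.692, b = sin(fδ)/sin δ ≈ 1.692.
p = a·p₁ + b·p₂ ≈ (0.733, 0.397, 0.552); φ = arcsin(p_z) ≈ 33.53°, λ = atan2(p_y, p_x) ≈ 28.47°.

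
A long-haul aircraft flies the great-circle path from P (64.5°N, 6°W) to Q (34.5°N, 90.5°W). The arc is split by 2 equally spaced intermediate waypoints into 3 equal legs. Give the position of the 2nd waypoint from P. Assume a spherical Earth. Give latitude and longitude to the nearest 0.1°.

From cos δ = sin φ₁ sin φ₂ + cos φ₁ cos φ₂ cos Δλ, the central angle is δ ≈ 0.994 rad (57.0°).
Interpolate at f = 2/3 with slerp weights a = sin((1−f)δ)/sin δ ≈ 0.388, b = sin(fδ)/sin δ ≈ 0.734.
p = a·p₁ + b·p₂ ≈ (0.161, -0.622, 0.766); φ = arcsin(p_z) ≈ 50.00°, λ = atan2(p_y, p_x) ≈ -75.50°.

≈ (50.0°N, 75.5°W)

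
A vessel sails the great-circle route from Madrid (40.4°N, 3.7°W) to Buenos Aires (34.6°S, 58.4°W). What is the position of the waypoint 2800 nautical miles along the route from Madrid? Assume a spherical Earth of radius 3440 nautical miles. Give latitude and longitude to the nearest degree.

≈ 2°N, 33°W

Write both endpoints as unit vectors p₁, p₂ with components (cos φ cos λ, cos φ sin λ, sin φ).
The central angle between the endpoints is δ = arccos(p₁·p₂) ≈ 1.577 rad (90.3°). The total great-circle distance is δ·R ≈ 1.577 × 3440 ≈ 5423 nmi, so the target fraction is f = 2800/5423 ≈ 0.516.
Interpolate at f ≈ 0.516 with slerp weights a = sin((1−f)δ)/sin δ ≈ 0.691, b = sin(fδ)/sin δ ≈ 0.727.
p = a·p₁ + b·p₂ ≈ (0.839, -0.544, 0.035); φ = arcsin(p_z) ≈ 2.00°, λ = atan2(p_y, p_x) ≈ -32.96°.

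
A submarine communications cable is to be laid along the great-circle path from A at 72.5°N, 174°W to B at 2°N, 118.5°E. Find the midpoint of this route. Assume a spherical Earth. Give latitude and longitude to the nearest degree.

From cos δ = sin φ₁ sin φ₂ + cos φ₁ cos φ₂ cos Δλ, the central angle is δ ≈ 1.422 rad (81.5°).
Interpolate at f = 1/2 with slerp weights a = sin((1−f)δ)/sin δ ≈ 0.660, b = sin(fδ)/sin δ ≈ 0.660.
p = a·p₁ + b·p₂ ≈ (-0.512, 0.559, 0.652); φ = arcsin(p_z) ≈ 40.72°, λ = atan2(p_y, p_x) ≈ 132.50°.

≈ 41°N, 132°E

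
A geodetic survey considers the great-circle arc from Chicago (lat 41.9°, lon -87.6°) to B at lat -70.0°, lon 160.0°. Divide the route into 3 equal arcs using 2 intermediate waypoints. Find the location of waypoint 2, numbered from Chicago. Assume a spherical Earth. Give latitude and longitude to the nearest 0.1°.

Convert each endpoint to a unit vector on the sphere (x = cos φ cos λ, y = cos φ sin λ, z = sin φ).
The central angle between the endpoints is δ = arccos(p₁·p₂) ≈ 2.381 rad (136.4°).
Interpolate at f = 2/3 with slerp weights a = sin((1−f)δ)/sin δ ≈ 1.034, b = sin(fδ)/sin δ ≈ 1.451.
p = a·p₁ + b·p₂ ≈ (-0.434, -0.600, -0.672); φ = arcsin(p_z) ≈ -42.25°, λ = atan2(p_y, p_x) ≈ -125.90°.

≈ lat -42.3°, lon -125.9°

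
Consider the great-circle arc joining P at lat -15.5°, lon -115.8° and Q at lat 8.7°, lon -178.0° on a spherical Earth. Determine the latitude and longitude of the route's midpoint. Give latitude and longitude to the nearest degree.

≈ lat -4°, lon -147°

Write both endpoints as unit vectors p₁, p₂ with components (cos φ cos λ, cos φ sin λ, sin φ).
The central angle between the endpoints is δ = arccos(p₁·p₂) ≈ 1.155 rad (66.2°).
Interpolate at f = 1/2 with slerp weights a = sin((1−f)δ)/sin δ ≈ 0.597, b = sin(fδ)/sin δ ≈ 0.597.
p = a·p₁ + b·p₂ ≈ (-0.840, -0.538, -0.069); φ = arcsin(p_z) ≈ -3.97°, λ = atan2(p_y, p_x) ≈ -147.34°.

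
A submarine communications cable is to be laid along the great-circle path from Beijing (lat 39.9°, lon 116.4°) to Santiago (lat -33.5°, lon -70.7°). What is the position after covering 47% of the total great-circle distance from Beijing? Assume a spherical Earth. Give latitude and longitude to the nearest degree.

From cos δ = sin φ₁ sin φ₂ + cos φ₁ cos φ₂ cos Δλ, the central angle is δ ≈ 2.992 rad (171.4°).
Interpolate at f = 0.47 with slerp weights a = sin((1−f)δ)/sin δ ≈ 6.718, b = sin(fδ)/sin δ ≈ 6.628.
p = a·p₁ + b·p₂ ≈ (-0.465, -0.600, 0.651); φ = arcsin(p_z) ≈ 40.62°, λ = atan2(p_y, p_x) ≈ -127.76°.

≈ lat 41°, lon -128°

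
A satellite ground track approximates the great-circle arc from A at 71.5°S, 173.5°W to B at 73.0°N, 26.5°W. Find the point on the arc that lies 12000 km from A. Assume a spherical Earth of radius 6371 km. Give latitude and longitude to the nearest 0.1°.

≈ 24.5°N, 100.7°W

Write both endpoints as unit vectors p₁, p₂ with components (cos φ cos λ, cos φ sin λ, sin φ).
The central angle between the endpoints is δ = arccos(p₁·p₂) ≈ 2.966 rad (170.0°). The total great-circle distance is δ·R ≈ 2.966 × 6371 ≈ 18899 km, so the target fraction is f = 12000/18899 ≈ 0.635.
Interpolate at f ≈ 0.635 with slerp weights a = sin((1−f)δ)/sin δ ≈ 5.067, b = sin(fδ)/sin δ ≈ 5.459.
p = a·p₁ + b·p₂ ≈ (-0.169, -0.894, 0.415); φ = arcsin(p_z) ≈ 24.49°, λ = atan2(p_y, p_x) ≈ -100.72°.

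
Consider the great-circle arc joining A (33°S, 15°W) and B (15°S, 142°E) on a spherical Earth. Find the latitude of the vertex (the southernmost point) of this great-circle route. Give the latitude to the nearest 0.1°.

≈ 66.6°S

The great circle lies in the plane with unit normal n̂ = (p₁ × p₂)/|p₁ × p₂|.
Here n̂_z ≈ +0.397; the vertex latitude is φ_max = arccos|n̂_z| ≈ 66.6°.
Check via Clairaut: cos φ_max = |cos φ₁| · sin C = cos(33.0°)·sin(151.7°) ≈ 0.397, again giving ≈ 66.6°.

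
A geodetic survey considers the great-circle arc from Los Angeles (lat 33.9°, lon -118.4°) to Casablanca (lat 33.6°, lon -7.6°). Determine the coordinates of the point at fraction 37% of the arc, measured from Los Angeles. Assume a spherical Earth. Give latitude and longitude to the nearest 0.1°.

≈ lat 48.4°, lon -79.9°

Write both endpoints as unit vectors p₁, p₂ with components (cos φ cos λ, cos φ sin λ, sin φ).
The central angle between the endpoints is δ = arccos(p₁·p₂) ≈ 1.508 rad (86.4°).
Interpolate at f = 0.37 with slerp weights a = sin((1−f)δ)/sin δ ≈ 0.815, b = sin(fδ)/sin δ ≈ 0.530.
p = a·p₁ + b·p₂ ≈ (0.116, -0.653, 0.748); φ = arcsin(p_z) ≈ 48.42°, λ = atan2(p_y, p_x) ≈ -79.92°.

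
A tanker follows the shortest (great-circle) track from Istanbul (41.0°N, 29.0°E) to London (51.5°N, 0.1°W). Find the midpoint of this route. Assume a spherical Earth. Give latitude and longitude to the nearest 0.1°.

From cos δ = sin φ₁ sin φ₂ + cos φ₁ cos φ₂ cos Δλ, the central angle is δ ≈ 0.393 rad (22.5°).
Interpolate at f = 1/2 with slerp weights a = sin((1−f)δ)/sin δ ≈ 0.510, b = sin(fδ)/sin δ ≈ 0.510.
p = a·p₁ + b·p₂ ≈ (0.654, 0.186, 0.733); φ = arcsin(p_z) ≈ 47.17°, λ = atan2(p_y, p_x) ≈ 15.88°.

≈ (47.2°N, 15.9°E)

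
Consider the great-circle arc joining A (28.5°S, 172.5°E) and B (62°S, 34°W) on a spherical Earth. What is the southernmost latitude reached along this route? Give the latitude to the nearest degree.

≈ 79°S

The great circle lies in the plane with unit normal n̂ = (p₁ × p₂)/|p₁ × p₂|.
Here n̂_z ≈ +0.184; the vertex latitude is φ_max = arccos|n̂_z| ≈ 79.4°.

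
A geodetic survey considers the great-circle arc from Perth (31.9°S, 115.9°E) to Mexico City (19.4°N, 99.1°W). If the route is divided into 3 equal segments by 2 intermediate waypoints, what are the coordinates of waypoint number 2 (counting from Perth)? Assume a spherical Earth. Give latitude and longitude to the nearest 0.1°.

≈ 7.0°S, 140.7°W

Convert each endpoint to a unit vector on the sphere (x = cos φ cos λ, y = cos φ sin λ, z = sin φ).
The central angle between the endpoints is δ = arccos(p₁·p₂) ≈ 2.553 rad (146.3°).
Interpolate at f = 2/3 with slerp weights a = sin((1−f)δ)/sin δ ≈ 1.353, b = sin(fδ)/sin δ ≈ 1.785.
p = a·p₁ + b·p₂ ≈ (-0.768, -0.629, -0.122); φ = arcsin(p_z) ≈ -7.03°, λ = atan2(p_y, p_x) ≈ -140.70°.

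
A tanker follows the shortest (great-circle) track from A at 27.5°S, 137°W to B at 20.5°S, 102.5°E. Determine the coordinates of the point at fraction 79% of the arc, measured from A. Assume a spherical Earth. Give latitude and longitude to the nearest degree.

Convert each endpoint to a unit vector on the sphere (x = cos φ cos λ, y = cos φ sin λ, z = sin φ).
The central angle between the endpoints is δ = arccos(p₁·p₂) ≈ 1.834 rad (105.1°).
Interpolate at f = 0.79 with slerp weights a = sin((1−f)δ)/sin δ ≈ 0.389, b = sin(fδ)/sin δ ≈ 1.028.
p = a·p₁ + b·p₂ ≈ (-0.461, 0.705, -0.540); φ = arcsin(p_z) ≈ -32.66°, λ = atan2(p_y, p_x) ≈ 123.18°.

≈ 33°S, 123°E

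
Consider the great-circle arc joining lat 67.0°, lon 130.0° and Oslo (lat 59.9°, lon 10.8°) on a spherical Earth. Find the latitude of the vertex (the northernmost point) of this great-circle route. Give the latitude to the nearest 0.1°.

≈ 76.1°

The great circle lies in the plane with unit normal n̂ = (p₁ × p₂)/|p₁ × p₂|.
Here n̂_z ≈ -0.240; the vertex latitude is φ_max = arccos|n̂_z| ≈ 76.1°.
Check via Clairaut: cos φ_max = |cos φ₁| · sin C = cos(67.0°)·sin(37.9°) ≈ 0.240, again giving ≈ 76.1°.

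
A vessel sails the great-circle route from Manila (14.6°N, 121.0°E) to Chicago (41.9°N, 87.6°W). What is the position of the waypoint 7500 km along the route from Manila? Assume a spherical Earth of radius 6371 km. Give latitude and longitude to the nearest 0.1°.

≈ (66.2°N, 172.0°W)

Convert each endpoint to a unit vector on the sphere (x = cos φ cos λ, y = cos φ sin λ, z = sin φ).
The central angle between the endpoints is δ = arccos(p₁·p₂) ≈ 2.053 rad (117.6°). The total great-circle distance is δ·R ≈ 2.053 × 6371 ≈ 13082 km, so the target fraction is f = 7500/13082 ≈ 0.573.
Interpolate at f ≈ 0.573 with slerp weights a = sin((1−f)δ)/sin δ ≈ 0.867, b = sin(fδ)/sin δ ≈ 1.043.
p = a·p₁ + b·p₂ ≈ (-0.400, -0.056, 0.915); φ = arcsin(p_z) ≈ 66.19°, λ = atan2(p_y, p_x) ≈ -172.04°.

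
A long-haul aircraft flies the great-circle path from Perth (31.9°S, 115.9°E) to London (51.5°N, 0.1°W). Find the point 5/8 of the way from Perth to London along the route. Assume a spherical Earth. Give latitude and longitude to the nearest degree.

Convert each endpoint to a unit vector on the sphere (x = cos φ cos λ, y = cos φ sin λ, z = sin φ).
The central angle between the endpoints is δ = arccos(p₁·p₂) ≈ 2.272 rad (130.2°).
Interpolate at f = 5/8 with slerp weights a = sin((1−f)δ)/sin δ ≈ 0.985, b = sin(fδ)/sin δ ≈ 1.294.
p = a·p₁ + b·p₂ ≈ (0.440, 0.751, 0.492); φ = arcsin(p_z) ≈ 29.48°, λ = atan2(p_y, p_x) ≈ 59.62°.

≈ 29°N, 60°E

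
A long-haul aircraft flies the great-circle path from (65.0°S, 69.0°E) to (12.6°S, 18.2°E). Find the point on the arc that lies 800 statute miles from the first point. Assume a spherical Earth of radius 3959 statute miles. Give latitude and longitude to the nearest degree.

≈ (57°S, 50°E)

The haversine formula gives a central angle δ ≈ 1.095 rad (62.7°) between the endpoints. The total great-circle distance is δ·R ≈ 1.095 × 3959 ≈ 4334 mi, so the target fraction is f = 800/4334 ≈ 0.185.
Interpolate at f ≈ 0.185 with slerp weights a = sin((1−f)δ)/sin δ ≈ 0.876, b = sin(fδ)/sin δ ≈ 0.226.
p = a·p₁ + b·p₂ ≈ (0.342, 0.415, -0.843); φ = arcsin(p_z) ≈ -57.49°, λ = atan2(p_y, p_x) ≈ 50.47°.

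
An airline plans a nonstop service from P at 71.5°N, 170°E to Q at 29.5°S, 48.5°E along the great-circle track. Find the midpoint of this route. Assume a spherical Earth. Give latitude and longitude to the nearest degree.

The haversine formula gives a central angle δ ≈ 2.228 rad (127.7°) between the endpoints.
Interpolate at f = 1/2 with slerp weights a = sin((1−f)δ)/sin δ ≈ 1.134, b = sin(fδ)/sin δ ≈ 1.134.
p = a·p₁ + b·p₂ ≈ (0.300, 0.802, 0.517); φ = arcsin(p_z) ≈ 31.13°, λ = atan2(p_y, p_x) ≈ 69.51°.

≈ 31°N, 70°E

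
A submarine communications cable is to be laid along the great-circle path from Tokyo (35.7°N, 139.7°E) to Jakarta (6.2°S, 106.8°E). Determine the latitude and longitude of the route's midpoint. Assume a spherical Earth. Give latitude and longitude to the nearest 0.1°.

Convert each endpoint to a unit vector on the sphere (x = cos φ cos λ, y = cos φ sin λ, z = sin φ).
The central angle between the endpoints is δ = arccos(p₁·p₂) ≈ 0.909 rad (52.1°).
Interpolate at f = 1/2 with slerp weights a = sin((1−f)δ)/sin δ ≈ 0.556, b = sin(fδ)/sin δ ≈ 0.556.
p = a·p₁ + b·p₂ ≈ (-0.505, 0.822, 0.265); φ = arcsin(p_z) ≈ 15.34°, λ = atan2(p_y, p_x) ≈ 121.55°.

≈ (15.3°N, 121.5°E)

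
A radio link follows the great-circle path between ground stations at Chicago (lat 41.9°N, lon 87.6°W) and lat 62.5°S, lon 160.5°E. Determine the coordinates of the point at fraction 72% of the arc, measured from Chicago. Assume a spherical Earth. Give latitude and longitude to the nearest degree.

Convert each endpoint to a unit vector on the sphere (x = cos φ cos λ, y = cos φ sin λ, z = sin φ).
The central angle between the endpoints is δ = arccos(p₁·p₂) ≈ 2.375 rad (136.1°).
Interpolate at f = 0.72 with slerp weights a = sin((1−f)δ)/sin δ ≈ 0.890, b = sin(fδ)/sin δ ≈ 1.428.
p = a·p₁ + b·p₂ ≈ (-0.594, -0.442, -0.672); φ = arcsin(p_z) ≈ -42.25°, λ = atan2(p_y, p_x) ≈ -143.36°.

≈ lat 42°S, lon 143°W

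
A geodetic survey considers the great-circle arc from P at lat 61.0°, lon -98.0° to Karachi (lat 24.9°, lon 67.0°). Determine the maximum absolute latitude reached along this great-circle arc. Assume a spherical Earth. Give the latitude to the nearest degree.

≈ 83°

The great circle lies in the plane with unit normal n̂ = (p₁ × p₂)/|p₁ × p₂|.
Here n̂_z ≈ +0.114; the vertex latitude is φ_max = arccos|n̂_z| ≈ 83.5°.
Check via Clairaut: cos φ_max = |cos φ₁| · sin C = cos(61.0°)·sin(13.6°) ≈ 0.114, again giving ≈ 83.5°.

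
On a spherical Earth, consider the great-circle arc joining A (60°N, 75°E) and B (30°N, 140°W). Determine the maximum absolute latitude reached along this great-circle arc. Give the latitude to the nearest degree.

≈ 76°N

The great circle lies in the plane with unit normal n̂ = (p₁ × p₂)/|p₁ × p₂|.
Here n̂_z ≈ +0.249; the vertex latitude is φ_max = arccos|n̂_z| ≈ 75.6°.
Check via Clairaut: cos φ_max = |cos φ₁| · sin C = cos(60.0°)·sin(29.9°) ≈ 0.249, again giving ≈ 75.6°.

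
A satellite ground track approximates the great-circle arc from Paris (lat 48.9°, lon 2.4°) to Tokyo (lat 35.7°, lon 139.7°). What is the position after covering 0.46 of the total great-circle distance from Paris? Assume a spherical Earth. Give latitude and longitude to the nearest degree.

Convert each endpoint to a unit vector on the sphere (x = cos φ cos λ, y = cos φ sin λ, z = sin φ).
The central angle between the endpoints is δ = arccos(p₁·p₂) ≈ 1.523 rad (87.3°).
Interpolate at f = 0.46 with slerp weights a = sin((1−f)δ)/sin δ ≈ 0.734, b = sin(fδ)/sin δ ≈ 0.646.
p = a·p₁ + b·p₂ ≈ (0.082, 0.359, 0.930); φ = arcsin(p_z) ≈ 68.38°, λ = atan2(p_y, p_x) ≈ 77.12°.

≈ lat 68°, lon 77°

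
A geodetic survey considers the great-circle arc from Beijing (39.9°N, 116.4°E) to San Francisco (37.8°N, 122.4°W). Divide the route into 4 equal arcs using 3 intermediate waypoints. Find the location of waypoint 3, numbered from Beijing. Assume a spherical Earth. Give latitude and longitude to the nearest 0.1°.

≈ (52.0°N, 145.3°W)

Write both endpoints as unit vectors p₁, p₂ with components (cos φ cos λ, cos φ sin λ, sin φ).
The central angle between the endpoints is δ = arccos(p₁·p₂) ≈ 1.492 rad (85.5°).
Interpolate at f = 3/4 with slerp weights a = sin((1−f)δ)/sin δ ≈ 0.365, b = sin(fδ)/sin δ ≈ 0.902.
p = a·p₁ + b·p₂ ≈ (-0.507, -0.351, 0.787); φ = arcsin(p_z) ≈ 51.95°, λ = atan2(p_y, p_x) ≈ -145.30°.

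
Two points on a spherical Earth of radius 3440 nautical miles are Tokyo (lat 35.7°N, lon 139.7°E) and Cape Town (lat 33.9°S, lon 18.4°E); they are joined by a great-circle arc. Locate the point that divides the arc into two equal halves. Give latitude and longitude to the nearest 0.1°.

≈ lat 1.8°N, lon 77.9°E

Write both endpoints as unit vectors p₁, p₂ with components (cos φ cos λ, cos φ sin λ, sin φ).
The central angle between the endpoints is δ = arccos(p₁·p₂) ≈ 2.313 rad (132.5°).
Interpolate at f = 1/2 with slerp weights a = sin((1−f)δ)/sin δ ≈ 1.242, b = sin(fδ)/sin δ ≈ 1.242.
p = a·p₁ + b·p₂ ≈ (0.209, 0.977, 0.032); φ = arcsin(p_z) ≈ 1.84°, λ = atan2(p_y, p_x) ≈ 77.94°.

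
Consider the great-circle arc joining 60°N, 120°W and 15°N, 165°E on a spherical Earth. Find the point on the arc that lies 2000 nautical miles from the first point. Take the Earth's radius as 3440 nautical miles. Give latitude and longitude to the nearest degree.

Convert each endpoint to a unit vector on the sphere (x = cos φ cos λ, y = cos φ sin λ, z = sin φ).
The central angle between the endpoints is δ = arccos(p₁·p₂) ≈ 1.214 rad (69.6°). The total great-circle distance is δ·R ≈ 1.214 × 3440 ≈ 4177 nmi, so the target fraction is f = 2000/4177 ≈ 0.479.
Interpolate at f ≈ 0.479 with slerp weights a = sin((1−f)δ)/sin δ ≈ 0.631, b = sin(fδ)/sin δ ≈ 0.586.
p = a·p₁ + b·p₂ ≈ (-0.705, -0.127, 0.698); φ = arcsin(p_z) ≈ 44.28°, λ = atan2(p_y, p_x) ≈ -169.80°.

≈ 44°N, 170°W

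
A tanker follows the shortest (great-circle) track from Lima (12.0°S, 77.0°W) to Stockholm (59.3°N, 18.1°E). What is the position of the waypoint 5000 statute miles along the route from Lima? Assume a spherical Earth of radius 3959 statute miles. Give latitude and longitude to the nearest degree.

Convert each endpoint to a unit vector on the sphere (x = cos φ cos λ, y = cos φ sin λ, z = sin φ).
The central angle between the endpoints is δ = arccos(p₁·p₂) ≈ 1.796 rad (102.9°). The total great-circle distance is δ·R ≈ 1.796 × 3959 ≈ 7110 mi, so the target fraction is f = 5000/7110 ≈ 0.703.
Interpolate at f ≈ 0.703 with slerp weights a = sin((1−f)δ)/sin δ ≈ 0.521, b = sin(fδ)/sin δ ≈ 0.978.
p = a·p₁ + b·p₂ ≈ (0.589, -0.342, 0.732); φ = arcsin(p_z) ≈ 47.08°, λ = atan2(p_y, p_x) ≈ -30.11°.

≈ 47°N, 30°W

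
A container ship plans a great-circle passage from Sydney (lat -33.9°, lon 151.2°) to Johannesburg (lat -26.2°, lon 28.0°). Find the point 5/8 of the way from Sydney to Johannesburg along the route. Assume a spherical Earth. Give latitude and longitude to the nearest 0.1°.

≈ lat -47.5°, lon 67.1°

Write both endpoints as unit vectors p₁, p₂ with components (cos φ cos λ, cos φ sin λ, sin φ).
The central angle between the endpoints is δ = arccos(p₁·p₂) ≈ 1.733 rad (99.3°).
Interpolate at f = 5/8 with slerp weights a = sin((1−f)δ)/sin δ ≈ 0.613, b = sin(fδ)/sin δ ≈ 0.895.
p = a·p₁ + b·p₂ ≈ (0.263, 0.622, -0.737); φ = arcsin(p_z) ≈ -47.50°, λ = atan2(p_y, p_x) ≈ 67.07°.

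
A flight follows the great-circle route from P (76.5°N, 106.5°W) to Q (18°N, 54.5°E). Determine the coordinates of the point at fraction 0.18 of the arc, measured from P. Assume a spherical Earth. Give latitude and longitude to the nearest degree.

≈ (85°N, 4°W)

From cos δ = sin φ₁ sin φ₂ + cos φ₁ cos φ₂ cos Δλ, the central angle is δ ≈ 1.480 rad (84.8°).
Interpolate at f = 0.18 with slerp weights a = sin((1−f)δ)/sin δ ≈ 0.941, b = sin(fδ)/sin δ ≈ 0.264.
p = a·p₁ + b·p₂ ≈ (0.084, -0.006, 0.996); φ = arcsin(p_z) ≈ 85.19°, λ = atan2(p_y, p_x) ≈ -4.03°.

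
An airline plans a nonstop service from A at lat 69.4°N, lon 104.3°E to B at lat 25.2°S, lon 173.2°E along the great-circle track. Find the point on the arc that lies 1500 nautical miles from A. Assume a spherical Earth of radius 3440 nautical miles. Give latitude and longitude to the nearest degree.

The haversine formula gives a central angle δ ≈ 1.859 rad (106.5°) between the endpoints. The total great-circle distance is δ·R ≈ 1.859 × 3440 ≈ 6394 nmi, so the target fraction is f = 1500/6394 ≈ 0.235.
Interpolate at f ≈ 0.235 with slerp weights a = sin((1−f)δ)/sin δ ≈ 1.032, b = sin(fδ)/sin δ ≈ 0.440.
p = a·p₁ + b·p₂ ≈ (-0.485, 0.399, 0.778); φ = arcsin(p_z) ≈ 51.08°, λ = atan2(p_y, p_x) ≈ 140.59°.

≈ lat 51°N, lon 141°E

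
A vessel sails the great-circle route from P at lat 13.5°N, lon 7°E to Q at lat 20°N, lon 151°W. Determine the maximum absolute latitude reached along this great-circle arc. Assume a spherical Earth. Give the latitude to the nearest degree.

≈ 58°N

The great circle lies in the plane with unit normal n̂ = (p₁ × p₂)/|p₁ × p₂|.
Here n̂_z ≈ -0.534; the vertex latitude is φ_max = arccos|n̂_z| ≈ 57.7°.
Check via Clairaut: cos φ_max = |cos φ₁| · sin C = cos(13.5°)·sin(33.3°) ≈ 0.534, again giving ≈ 57.7°.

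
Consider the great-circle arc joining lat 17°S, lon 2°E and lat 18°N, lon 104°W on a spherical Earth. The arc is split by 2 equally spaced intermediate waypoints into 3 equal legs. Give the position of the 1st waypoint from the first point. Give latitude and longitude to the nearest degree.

≈ lat 6°S, lon 34°W

Write both endpoints as unit vectors p₁, p₂ with components (cos φ cos λ, cos φ sin λ, sin φ).
The central angle between the endpoints is δ = arccos(p₁·p₂) ≈ 1.919 rad (109.9°).
Interpolate at f = 1/3 with slerp weights a = sin((1−f)δ)/sin δ ≈ 1.019, b = sin(fδ)/sin δ ≈ 0.635.
p = a·p₁ + b·p₂ ≈ (0.828, -0.552, -0.102); φ = arcsin(p_z) ≈ -5.84°, λ = atan2(p_y, p_x) ≈ -33.70°.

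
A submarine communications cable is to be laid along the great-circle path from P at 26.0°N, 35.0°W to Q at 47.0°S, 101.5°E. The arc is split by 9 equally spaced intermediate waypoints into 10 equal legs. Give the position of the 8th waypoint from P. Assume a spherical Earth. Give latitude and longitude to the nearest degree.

≈ 47°S, 60°E

The haversine formula gives a central angle δ ≈ 2.442 rad (139.9°) between the endpoints.
Interpolate at f = 8/10 with slerp weights a = sin((1−f)δ)/sin δ ≈ 0.729, b = sin(fδ)/sin δ ≈ 1.441.
p = a·p₁ + b·p₂ ≈ (0.341, 0.587, -0.734); φ = arcsin(p_z) ≈ -47.24°, λ = atan2(p_y, p_x) ≈ 59.87°.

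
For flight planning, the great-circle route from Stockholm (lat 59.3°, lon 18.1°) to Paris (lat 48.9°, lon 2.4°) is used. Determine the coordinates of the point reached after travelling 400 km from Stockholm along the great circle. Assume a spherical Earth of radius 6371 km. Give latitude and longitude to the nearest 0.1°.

From cos δ = sin φ₁ sin φ₂ + cos φ₁ cos φ₂ cos Δλ, the central angle is δ ≈ 0.241 rad (13.8°). The total great-circle distance is δ·R ≈ 0.241 × 6371 ≈ 1537 km, so the target fraction is f = 400/1537 ≈ 0.260.
Interpolate at f ≈ 0.260 with slerp weights a = sin((1−f)δ)/sin δ ≈ 0.743, b = sin(fδ)/sin δ ≈ 0.263.
p = a·p₁ + b·p₂ ≈ (0.533, 0.125, 0.837); φ = arcsin(p_z) ≈ 56.80°, λ = atan2(p_y, p_x) ≈ 13.20°.

≈ lat 56.8°, lon 13.2°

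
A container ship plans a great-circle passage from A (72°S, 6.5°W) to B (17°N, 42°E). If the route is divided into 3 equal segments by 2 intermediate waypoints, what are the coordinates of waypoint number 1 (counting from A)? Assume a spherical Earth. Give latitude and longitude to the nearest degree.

From cos δ = sin φ₁ sin φ₂ + cos φ₁ cos φ₂ cos Δλ, the central angle is δ ≈ 1.653 rad (94.7°).
Interpolate at f = 1/3 with slerp weights a = sin((1−f)δ)/sin δ ≈ 0.895, b = sin(fδ)/sin δ ≈ 0.525.
p = a·p₁ + b·p₂ ≈ (0.648, 0.305, -0.698); φ = arcsin(p_z) ≈ -44.25°, λ = atan2(p_y, p_x) ≈ 25.19°.

≈ (44°S, 25°E)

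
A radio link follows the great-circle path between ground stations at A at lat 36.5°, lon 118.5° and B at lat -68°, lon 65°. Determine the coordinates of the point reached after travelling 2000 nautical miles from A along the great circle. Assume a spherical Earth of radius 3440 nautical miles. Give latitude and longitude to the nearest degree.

Write both endpoints as unit vectors p₁, p₂ with components (cos φ cos λ, cos φ sin λ, sin φ).
The central angle between the endpoints is δ = arccos(p₁·p₂) ≈ 1.952 rad (111.9°). The total great-circle distance is δ·R ≈ 1.952 × 3440 ≈ 6716 nmi, so the target fraction is f = 2000/6716 ≈ 0.298.
Interpolate at f ≈ 0.298 with slerp weights a = sin((1−f)δ)/sin δ ≈ 1.056, b = sin(fδ)/sin δ ≈ 0.592.
p = a·p₁ + b·p₂ ≈ (-0.311, 0.947, 0.080); φ = arcsin(p_z) ≈ 4.56°, λ = atan2(p_y, p_x) ≈ 108.20°.

≈ lat 5°, lon 108°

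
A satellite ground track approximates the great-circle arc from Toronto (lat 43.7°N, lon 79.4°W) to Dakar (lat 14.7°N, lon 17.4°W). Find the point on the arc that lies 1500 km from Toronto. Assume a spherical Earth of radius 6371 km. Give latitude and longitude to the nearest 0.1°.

≈ lat 40.3°N, lon 61.8°W

The haversine formula gives a central angle δ ≈ 1.043 rad (59.8°) between the endpoints. The total great-circle distance is δ·R ≈ 1.043 × 6371 ≈ 6645 km, so the target fraction is f = 1500/6645 ≈ 0.226.
Interpolate at f ≈ 0.226 with slerp weights a = sin((1−f)δ)/sin δ ≈ 0.836, b = sin(fδ)/sin δ ≈ 0.270.
p = a·p₁ + b·p₂ ≈ (0.360, -0.672, 0.646); φ = arcsin(p_z) ≈ 40.27°, λ = atan2(p_y, p_x) ≈ -61.81°.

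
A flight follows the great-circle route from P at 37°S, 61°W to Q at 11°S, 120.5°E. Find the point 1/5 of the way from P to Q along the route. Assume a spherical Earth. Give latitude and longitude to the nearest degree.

≈ 63°S, 63°W

Convert each endpoint to a unit vector on the sphere (x = cos φ cos λ, y = cos φ sin λ, z = sin φ).
The central angle between the endpoints is δ = arccos(p₁·p₂) ≈ 2.303 rad (132.0°).
Interpolate at f = 1/5 with slerp weights a = sin((1−f)δ)/sin δ ≈ 1.296, b = sin(fδ)/sin δ ≈ 0.598.
p = a·p₁ + b·p₂ ≈ (0.204, -0.399, -0.894); φ = arcsin(p_z) ≈ -63.37°, λ = atan2(p_y, p_x) ≈ -62.96°.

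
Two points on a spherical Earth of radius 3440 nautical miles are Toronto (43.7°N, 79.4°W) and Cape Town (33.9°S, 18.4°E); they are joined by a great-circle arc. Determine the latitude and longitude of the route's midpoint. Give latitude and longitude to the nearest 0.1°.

Convert each endpoint to a unit vector on the sphere (x = cos φ cos λ, y = cos φ sin λ, z = sin φ).
The central angle between the endpoints is δ = arccos(p₁·p₂) ≈ 2.056 rad (117.8°).
Interpolate at f = 1/2 with slerp weights a = sin((1−f)δ)/sin δ ≈ 0.968, b = sin(fδ)/sin δ ≈ 0.968.
p = a·p₁ + b·p₂ ≈ (0.891, -0.434, 0.129); φ = arcsin(p_z) ≈ 7.41°, λ = atan2(p_y, p_x) ≈ -25.98°.

≈ 7.4°N, 26.0°W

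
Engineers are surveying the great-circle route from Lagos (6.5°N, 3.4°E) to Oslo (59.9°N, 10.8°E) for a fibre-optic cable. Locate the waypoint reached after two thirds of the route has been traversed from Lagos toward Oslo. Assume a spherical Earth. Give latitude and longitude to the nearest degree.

Write both endpoints as unit vectors p₁, p₂ with components (cos φ cos λ, cos φ sin λ, sin φ).
The central angle between the endpoints is δ = arccos(p₁·p₂) ≈ 0.937 rad (53.7°).
Interpolate at f = 2/3 with slerp weights a = sin((1−f)δ)/sin δ ≈ 0.381, b = sin(fδ)/sin δ ≈ 0.726.
p = a·p₁ + b·p₂ ≈ (0.736, 0.091, 0.671); φ = arcsin(p_z) ≈ 42.15°, λ = atan2(p_y, p_x) ≈ 7.03°.

≈ 42°N, 7°E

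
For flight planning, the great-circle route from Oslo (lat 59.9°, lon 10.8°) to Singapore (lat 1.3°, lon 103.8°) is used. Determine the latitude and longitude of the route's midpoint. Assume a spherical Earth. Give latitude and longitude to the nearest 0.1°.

Write both endpoints as unit vectors p₁, p₂ with components (cos φ cos λ, cos φ sin λ, sin φ).
The central angle between the endpoints is δ = arccos(p₁·p₂) ≈ 1.577 rad (90.4°).
Interpolate at f = 1/2 with slerp weights a = sin((1−f)δ)/sin δ ≈ 0.709, b = sin(fδ)/sin δ ≈ 0.709.
p = a·p₁ + b·p₂ ≈ (0.180, 0.755, 0.630); φ = arcsin(p_z) ≈ 39.04°, λ = atan2(p_y, p_x) ≈ 76.58°.

≈ lat 39.0°, lon 76.6°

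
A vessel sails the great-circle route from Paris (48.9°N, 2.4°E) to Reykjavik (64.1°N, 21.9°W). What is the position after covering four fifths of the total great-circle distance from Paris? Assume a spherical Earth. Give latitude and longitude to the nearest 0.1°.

≈ 61.5°N, 15.3°W

Convert each endpoint to a unit vector on the sphere (x = cos φ cos λ, y = cos φ sin λ, z = sin φ).
The central angle between the endpoints is δ = arccos(p₁·p₂) ≈ 0.349 rad (20.0°).
Interpolate at f = 4/5 with slerp weights a = sin((1−f)δ)/sin δ ≈ 0.204, b = sin(fδ)/sin δ ≈ 0.806.
p = a·p₁ + b·p₂ ≈ (0.461, -0.126, 0.879); φ = arcsin(p_z) ≈ 61.48°, λ = atan2(p_y, p_x) ≈ -15.26°.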